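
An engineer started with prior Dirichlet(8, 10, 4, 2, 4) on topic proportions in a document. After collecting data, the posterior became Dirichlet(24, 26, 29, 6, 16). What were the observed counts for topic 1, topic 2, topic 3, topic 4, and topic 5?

counts (16, 16, 25, 4, 12)

For a Dirichlet(α) prior with multinomial counts c, the posterior is Dirichlet(α + c) componentwise.
Counts are posterior − prior componentwise: 24−8=16, 26−10=16, 29−4=25, 6−2=4, 16−4=12.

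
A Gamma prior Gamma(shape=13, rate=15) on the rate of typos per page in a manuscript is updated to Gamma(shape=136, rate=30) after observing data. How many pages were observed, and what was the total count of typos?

A Gamma(α, β) prior (rate parametrization) on a Poisson rate with n observations summing to S gives posterior Gamma(α+S, β+n).
Matching: Σxᵢ = 136 − 13 = 123 and n = 30 − 15 = 15.

n = 15 pages with total 123 typos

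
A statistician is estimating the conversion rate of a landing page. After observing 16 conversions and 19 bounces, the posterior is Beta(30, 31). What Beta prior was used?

Beta(14, 12)

Beta is conjugate to the binomial likelihood: posterior = Beta(α+s, β+f).
Subtract the data counts: 30−16=14, 31−19=12.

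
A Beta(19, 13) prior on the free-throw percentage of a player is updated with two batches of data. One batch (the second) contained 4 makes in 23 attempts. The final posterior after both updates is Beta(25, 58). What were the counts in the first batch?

Because Beta–binomial updating is additive in the counts, the combined data contributed (α_post−α_prior, β_post−β_prior) successes and failures.
Total across both batches: 25−19=6 makes, 58−13=45 misses.
Subtract the second batch: 6−4=2 makes and 45−19=26 misses.

2 makes and 26 misses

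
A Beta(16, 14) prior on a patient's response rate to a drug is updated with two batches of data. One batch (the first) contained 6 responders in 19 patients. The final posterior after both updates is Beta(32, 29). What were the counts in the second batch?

10 responders and 2 non-responders

Because Beta–binomial updating is additive in the counts, the combined data contributed (α_post−α_prior, β_post−β_prior) successes and failures.
Total across both batches: 32−16=16 responders, 29−14=15 non-responders.
Subtract the first batch: 16−6=10 responders and 15−13=2 non-responders.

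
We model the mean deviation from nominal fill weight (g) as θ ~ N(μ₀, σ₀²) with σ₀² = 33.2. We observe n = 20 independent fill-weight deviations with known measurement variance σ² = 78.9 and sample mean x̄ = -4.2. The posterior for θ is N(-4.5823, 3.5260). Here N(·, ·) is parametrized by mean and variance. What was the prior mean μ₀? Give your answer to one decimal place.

μ₀ = -7.8

With known observation variance, the Normal–Normal posterior has precision τ_n = τ₀ + n/σ² and mean μ_n = (τ₀μ₀ + (n/σ²)x̄)/τ_n.
Here τ₀ = 1/33.2 = 0.030120 and τ_data = 20/78.9 = 0.253485, so τ_n = 0.283605.
Rearranging for μ₀: μ₀ = (μ_n·τ_n − τ_data·x̄)/τ₀ = (-4.5823·0.283605 − 0.253485·-4.2) / 0.030120 = -0.234926/0.030120 ≈ -7.8.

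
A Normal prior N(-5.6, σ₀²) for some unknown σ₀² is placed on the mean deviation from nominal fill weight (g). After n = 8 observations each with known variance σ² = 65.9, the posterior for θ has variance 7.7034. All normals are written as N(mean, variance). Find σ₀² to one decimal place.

σ₀² = 118.8

For the Normal–Normal model with known σ², precisions add: τ_n = τ₀ + n/σ².
So 1/σ₀² = 1/7.7034 − 8/65.9 = 0.129813 − 0.121396 = 0.008417.
Hence σ₀² = 1/0.008417 ≈ 118.8.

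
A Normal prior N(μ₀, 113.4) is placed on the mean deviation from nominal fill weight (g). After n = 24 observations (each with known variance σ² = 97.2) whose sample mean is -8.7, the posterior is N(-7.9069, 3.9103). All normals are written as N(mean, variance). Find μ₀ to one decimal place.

μ₀ = 14.3

With known observation variance, the Normal–Normal posterior has precision τ_n = τ₀ + n/σ² and mean μ_n = (τ₀μ₀ + (n/σ²)x̄)/τ_n.
Here τ₀ = 1/113.4 = 0.008818 and τ_data = 24/97.2 = 0.246914, so τ_n = 0.255732.
Rearranging for μ₀: μ₀ = (μ_n·τ_n − τ_data·x̄)/τ₀ = (-7.9069·0.255732 − 0.246914·-8.7) / 0.008818 = 0.126104/0.008818 ≈ 14.3.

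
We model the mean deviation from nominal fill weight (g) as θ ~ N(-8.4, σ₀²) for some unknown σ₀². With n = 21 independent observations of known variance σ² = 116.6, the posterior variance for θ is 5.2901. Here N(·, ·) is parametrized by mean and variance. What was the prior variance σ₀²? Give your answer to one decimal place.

σ₀² = 112.0

For the Normal–Normal model with known σ², precisions add: τ_n = τ₀ + n/σ².
So 1/σ₀² = 1/5.2901 − 21/116.6 = 0.189032 − 0.180103 = 0.008929.
Hence σ₀² = 1/0.008929 ≈ 112.0.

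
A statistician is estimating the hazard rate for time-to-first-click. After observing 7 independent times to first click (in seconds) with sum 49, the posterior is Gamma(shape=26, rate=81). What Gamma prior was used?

Gamma(shape=19, rate=32)

For an exponential likelihood with a Gamma(α, β) prior on the rate, n observations with total T give posterior Gamma(α+n, β+T).
So α = 26 − 7 = 19 and β = 81 − 49 = 32.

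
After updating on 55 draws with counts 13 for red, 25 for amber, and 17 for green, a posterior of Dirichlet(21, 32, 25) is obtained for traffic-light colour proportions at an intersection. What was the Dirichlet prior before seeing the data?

For a Dirichlet(α) prior with multinomial counts c, the posterior is Dirichlet(α + c) componentwise.
Subtract each count from the matching posterior parameter: 21−13=8, 32−25=7, 25−17=8.

Dirichlet(8, 7, 8)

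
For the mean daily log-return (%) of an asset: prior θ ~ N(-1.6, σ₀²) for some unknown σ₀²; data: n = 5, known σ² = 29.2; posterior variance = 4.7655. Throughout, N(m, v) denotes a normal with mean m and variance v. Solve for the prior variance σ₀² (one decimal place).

σ₀² = 25.9

For the Normal–Normal model with known σ², precisions add: τ_n = τ₀ + n/σ².
So 1/σ₀² = 1/4.7655 − 5/29.2 = 0.209842 − 0.171233 = 0.038609.
Hence σ₀² = 1/0.038609 ≈ 25.9.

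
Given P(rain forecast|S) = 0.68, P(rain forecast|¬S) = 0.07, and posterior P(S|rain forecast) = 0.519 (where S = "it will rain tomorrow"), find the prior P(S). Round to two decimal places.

In odds form, posterior odds = prior odds × likelihood ratio, so prior odds = posterior odds ÷ LR.
Posterior odds = 0.519/(1−0.519) = 1.0790. LR = 0.68/0.07 = 9.7143.
Prior odds = 1.0790/9.7143 = 0.1111, so P(S) = 0.1111/(1+0.1111) ≈ 0.10.

P(S) = 0.10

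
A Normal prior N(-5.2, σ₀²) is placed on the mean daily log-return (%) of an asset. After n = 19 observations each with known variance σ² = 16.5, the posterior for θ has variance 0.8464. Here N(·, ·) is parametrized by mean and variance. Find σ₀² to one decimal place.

σ₀² = 33.4

For the Normal–Normal model with known σ², precisions add: τ_n = τ₀ + n/σ².
So 1/σ₀² = 1/0.8464 − 19/16.5 = 1.181474 − 1.151515 = 0.029959.
Hence σ₀² = 1/0.029959 ≈ 33.4.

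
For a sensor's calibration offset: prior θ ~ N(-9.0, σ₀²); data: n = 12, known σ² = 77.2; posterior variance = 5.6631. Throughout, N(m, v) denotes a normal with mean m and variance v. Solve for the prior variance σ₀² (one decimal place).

σ₀² = 47.3

For the Normal–Normal model with known σ², precisions add: τ_n = τ₀ + n/σ².
So 1/σ₀² = 1/5.6631 − 12/77.2 = 0.176582 − 0.155440 = 0.021142.
Hence σ₀² = 1/0.021142 ≈ 47.3.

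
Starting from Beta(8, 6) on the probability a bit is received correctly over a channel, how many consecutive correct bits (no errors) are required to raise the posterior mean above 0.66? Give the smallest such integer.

k = 4

After k correct bits and 0 errors the posterior is Beta(8+k, 6), with mean (8+k)/(8+6+k).
Set (8+k)/(14+k) > 0.66 and solve: k > (0.66·14 − 8)/(1 − 0.66) = 3.647.
The smallest integer exceeding 3.647 is 4.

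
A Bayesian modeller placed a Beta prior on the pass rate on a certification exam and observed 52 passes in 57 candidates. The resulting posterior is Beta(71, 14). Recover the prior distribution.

Under Beta–binomial conjugacy the posterior parameters are (a+s, b+f).
Subtract the data counts: 71−52=19, 14−5=9.

Beta(19, 9)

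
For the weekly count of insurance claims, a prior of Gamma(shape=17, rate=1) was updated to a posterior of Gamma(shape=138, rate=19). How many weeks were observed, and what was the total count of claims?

n = 18 weeks with total 121 claims

Gamma–Poisson conjugacy: posterior shape = α + Σxᵢ, posterior rate = β + n.
Matching: Σxᵢ = 138 − 17 = 121 and n = 19 − 1 = 18.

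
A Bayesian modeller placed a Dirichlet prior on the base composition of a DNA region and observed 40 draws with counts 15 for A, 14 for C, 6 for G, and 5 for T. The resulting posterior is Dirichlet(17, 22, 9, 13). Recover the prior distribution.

Dirichlet(2, 8, 3, 8)

For a Dirichlet(α) prior with multinomial counts c, the posterior is Dirichlet(α + c) componentwise.
Subtract each count from the matching posterior parameter: 17−15=2, 22−14=8, 9−6=3, 13−5=8.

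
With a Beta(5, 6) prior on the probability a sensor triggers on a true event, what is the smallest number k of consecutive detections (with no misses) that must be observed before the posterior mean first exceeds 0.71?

After k detections and 0 misses the posterior is Beta(5+k, 6), with mean (5+k)/(5+6+k).
Set (5+k)/(11+k) > 0.71 and solve: k > (0.71·11 − 5)/(1 − 0.71) = 9.690.
The smallest integer exceeding 9.690 is 10, and checking k=10: (15)/(21) = 0.7143 > 0.71.

k = 10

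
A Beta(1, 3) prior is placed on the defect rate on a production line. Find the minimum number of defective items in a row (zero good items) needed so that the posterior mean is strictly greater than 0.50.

k = 3

After k defective items and 0 good items the posterior is Beta(1+k, 3), with mean (1+k)/(1+3+k).
Set (1+k)/(4+k) > 0.50 and solve: k > (0.50·4 − 1)/(1 − 0.50) = 2.000.
The smallest integer exceeding 2.000 is 3.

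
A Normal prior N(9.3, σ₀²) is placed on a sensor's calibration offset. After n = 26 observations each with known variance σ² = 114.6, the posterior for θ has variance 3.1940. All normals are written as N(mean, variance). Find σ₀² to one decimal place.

σ₀² = 11.6

Posterior precision equals prior precision plus data precision: 1/σ_n² = 1/σ₀² + n/σ².
So 1/σ₀² = 1/3.1940 − 26/114.6 = 0.313087 − 0.226876 = 0.086211.
Hence σ₀² = 1/0.086211 ≈ 11.6.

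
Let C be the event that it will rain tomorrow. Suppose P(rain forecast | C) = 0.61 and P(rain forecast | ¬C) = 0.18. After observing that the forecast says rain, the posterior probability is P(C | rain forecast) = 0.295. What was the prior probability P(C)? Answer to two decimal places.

P(C) = 0.11

In odds form, posterior odds = prior odds × likelihood ratio, so prior odds = posterior odds ÷ LR.
Posterior odds = 0.295/(1−0.295) = 0.4184. LR = 0.61/0.18 = 3.3889.
Prior odds = 0.4184/3.3889 = 0.1235, so P(C) = 0.1235/(1+0.1235) ≈ 0.11.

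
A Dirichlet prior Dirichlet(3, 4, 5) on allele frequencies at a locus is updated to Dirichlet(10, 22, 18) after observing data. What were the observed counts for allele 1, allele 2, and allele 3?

counts (7, 18, 13)

For a Dirichlet(α) prior with multinomial counts c, the posterior is Dirichlet(α + c) componentwise.
Counts are posterior − prior componentwise: 10−3=7, 22−4=18, 18−5=13.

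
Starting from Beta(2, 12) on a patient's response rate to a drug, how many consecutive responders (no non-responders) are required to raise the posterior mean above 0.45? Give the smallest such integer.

After k responders and 0 non-responders the posterior is Beta(2+k, 12), with mean (2+k)/(2+12+k).
Set (2+k)/(14+k) > 0.45 and solve: k > (0.45·14 − 2)/(1 − 0.45) = 7.818.
The smallest integer exceeding 7.818 is 8.

k = 8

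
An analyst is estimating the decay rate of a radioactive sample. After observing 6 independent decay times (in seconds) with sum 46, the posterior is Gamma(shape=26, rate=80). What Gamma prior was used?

Gamma(shape=20, rate=34)

Gamma–exponential conjugacy: posterior shape = α + n, posterior rate = β + Σtᵢ.
So α = 26 − 6 = 20 and β = 80 − 46 = 34.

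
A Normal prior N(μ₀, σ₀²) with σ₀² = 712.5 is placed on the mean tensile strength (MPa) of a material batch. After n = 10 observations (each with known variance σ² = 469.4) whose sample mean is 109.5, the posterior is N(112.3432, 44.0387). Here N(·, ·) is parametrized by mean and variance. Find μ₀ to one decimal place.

μ₀ = 155.5

The posterior mean is a precision-weighted average: μ_n = (τ₀μ₀ + τ_data·x̄)/(τ₀+τ_data), with τ₀=1/σ₀² and τ_data=n/σ².
Here τ₀ = 1/712.5 = 0.001404 and τ_data = 10/469.4 = 0.021304, so τ_n = 0.022708.
Rearranging for μ₀: μ₀ = (μ_n·τ_n − τ_data·x̄)/τ₀ = (112.3432·0.022708 − 0.021304·109.5) / 0.001404 = 0.218301/0.001404 ≈ 155.5.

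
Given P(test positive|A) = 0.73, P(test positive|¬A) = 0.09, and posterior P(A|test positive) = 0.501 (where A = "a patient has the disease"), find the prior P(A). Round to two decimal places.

P(A) = 0.11

In odds form, posterior odds = prior odds × likelihood ratio, so prior odds = posterior odds ÷ LR.
Posterior odds = 0.501/(1−0.501) = 1.0040. LR = 0.73/0.09 = 8.1111.
Prior odds = 1.0040/8.1111 = 0.1238, so P(A) = 0.1238/(1+0.1238) ≈ 0.11.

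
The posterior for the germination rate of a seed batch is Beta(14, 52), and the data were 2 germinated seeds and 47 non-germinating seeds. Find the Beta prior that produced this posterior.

Beta is conjugate to the binomial likelihood: posterior = Beta(a+s, b+f).
So a = 14 − 2 = 12 and b = 52 − 47 = 5.

Beta(12, 5)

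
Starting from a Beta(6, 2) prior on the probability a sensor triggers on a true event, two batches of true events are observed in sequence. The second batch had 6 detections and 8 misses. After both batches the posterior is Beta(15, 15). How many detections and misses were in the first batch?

Because Beta–binomial updating is additive in the counts, the combined data contributed (α_post−α_prior, β_post−β_prior) successes and failures.
Total across both batches: 15−6=9 detections, 15−2=13 misses.
Subtract the second batch: 9−6=3 detections and 13−8=5 misses.

3 detections and 5 misses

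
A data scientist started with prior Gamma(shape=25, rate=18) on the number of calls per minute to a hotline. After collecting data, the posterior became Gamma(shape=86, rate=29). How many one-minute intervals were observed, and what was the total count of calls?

Gamma–Poisson conjugacy: posterior shape = α + Σxᵢ, posterior rate = β + n.
Matching: Σxᵢ = 86 − 25 = 61 and n = 29 − 18 = 11.

n = 11 one-minute intervals with total 61 calls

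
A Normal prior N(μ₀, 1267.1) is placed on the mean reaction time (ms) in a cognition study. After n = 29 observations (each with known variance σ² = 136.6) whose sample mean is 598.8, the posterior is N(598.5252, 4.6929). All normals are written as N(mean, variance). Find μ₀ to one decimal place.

μ₀ = 524.6

The posterior mean is a precision-weighted average: μ_n = (τ₀μ₀ + τ_data·x̄)/(τ₀+τ_data), with τ₀=1/σ₀² and τ_data=n/σ².
Here τ₀ = 1/1267.1 = 0.000789 and τ_data = 29/136.6 = 0.212299, so τ_n = 0.213088.
Rearranging for μ₀: μ₀ = (μ_n·τ_n − τ_data·x̄)/τ₀ = (598.5252·0.213088 − 0.212299·598.8) / 0.000789 = 0.413897/0.000789 ≈ 524.6.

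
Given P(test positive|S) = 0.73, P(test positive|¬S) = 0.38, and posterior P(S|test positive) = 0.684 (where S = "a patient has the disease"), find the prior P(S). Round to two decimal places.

P(S) = 0.53

Bayes' rule in odds form gives O(S|E) = O(S)·[P(E|S)/P(E|¬S)], hence O(S) = O(S|E)/LR.
Posterior odds = 0.684/(1−0.684) = 2.1646. LR = 0.73/0.38 = 1.9211.
Prior odds = 2.1646/1.9211 = 1.1268, so P(S) = 1.1268/(1+1.1268) ≈ 0.53.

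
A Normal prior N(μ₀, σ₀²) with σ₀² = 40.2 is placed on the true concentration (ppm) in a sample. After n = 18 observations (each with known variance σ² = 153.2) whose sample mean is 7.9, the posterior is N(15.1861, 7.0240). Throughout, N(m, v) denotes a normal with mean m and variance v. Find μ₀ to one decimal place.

μ₀ = 49.6

The posterior mean is a precision-weighted average: μ_n = (τ₀μ₀ + τ_data·x̄)/(τ₀+τ_data), with τ₀=1/σ₀² and τ_data=n/σ².
Here τ₀ = 1/40.2 = 0.024876 and τ_data = 18/153.2 = 0.117493, so τ_n = 0.142369.
Rearranging for μ₀: μ₀ = (μ_n·τ_n − τ_data·x̄)/τ₀ = (15.1861·0.142369 − 0.117493·7.9) / 0.024876 = 1.233835/0.024876 ≈ 49.6.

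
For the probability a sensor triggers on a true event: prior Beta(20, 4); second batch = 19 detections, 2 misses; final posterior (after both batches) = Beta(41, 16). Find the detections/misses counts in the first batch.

Because Beta–binomial updating is additive in the counts, the combined data contributed (α_post−α_prior, β_post−β_prior) successes and failures.
Total across both batches: 41−20=21 detections, 16−4=12 misses.
Subtract the second batch: 21−19=2 detections and 12−2=10 misses.

2 detections and 10 misses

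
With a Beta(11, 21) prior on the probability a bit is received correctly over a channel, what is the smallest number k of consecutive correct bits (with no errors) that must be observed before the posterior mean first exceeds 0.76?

After k correct bits and 0 errors the posterior is Beta(11+k, 21), with mean (11+k)/(11+21+k).
Set (11+k)/(32+k) > 0.76 and solve: k > (0.76·32 − 11)/(1 − 0.76) = 55.500.
The smallest integer exceeding 55.500 is 56, and checking k=56: (67)/(88) = 0.7614 > 0.76.

k = 56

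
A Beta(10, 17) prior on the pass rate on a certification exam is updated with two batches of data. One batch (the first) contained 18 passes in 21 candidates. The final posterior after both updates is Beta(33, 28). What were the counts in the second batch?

5 passes and 8 failures

Because Beta–binomial updating is additive in the counts, the combined data contributed (α_post−α_prior, β_post−β_prior) successes and failures.
Total across both batches: 33−10=23 passes, 28−17=11 failures.
Subtract the first batch: 23−18=5 passes and 11−3=8 failures.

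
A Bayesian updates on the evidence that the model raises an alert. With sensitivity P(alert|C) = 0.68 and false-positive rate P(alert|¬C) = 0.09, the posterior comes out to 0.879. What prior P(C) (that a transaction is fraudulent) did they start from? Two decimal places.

Bayes' rule in odds form gives O(C|E) = O(C)·[P(E|C)/P(E|¬C)], hence O(C) = O(C|E)/LR.
Posterior odds = 0.879/(1−0.879) = 7.2645. LR = 0.68/0.09 = 7.5556.
Prior odds = 7.2645/7.5556 = 0.9615, so P(C) = 0.9615/(1+0.9615) ≈ 0.49.

P(C) = 0.49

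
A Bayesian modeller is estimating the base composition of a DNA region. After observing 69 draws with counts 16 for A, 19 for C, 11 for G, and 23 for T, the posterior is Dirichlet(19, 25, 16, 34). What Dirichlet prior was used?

For a Dirichlet(α) prior with multinomial counts c, the posterior is Dirichlet(α + c) componentwise.
Subtract each count from the matching posterior parameter: 19−16=3, 25−19=6, 16−11=5, 34−23=11.

Dirichlet(3, 6, 5, 11)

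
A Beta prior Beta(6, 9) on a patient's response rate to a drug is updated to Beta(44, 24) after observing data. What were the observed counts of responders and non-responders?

Beta is conjugate to the binomial likelihood: posterior = Beta(a+s, b+f).
So s = 44 − 6 = 38 and f = 24 − 9 = 15.

38 responders and 15 non-responders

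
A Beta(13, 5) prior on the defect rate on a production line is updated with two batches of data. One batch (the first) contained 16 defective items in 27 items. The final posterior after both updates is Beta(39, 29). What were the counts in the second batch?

Because Beta–binomial updating is additive in the counts, the combined data contributed (α_post−α_prior, β_post−β_prior) successes and failures.
Total across both batches: 39−13=26 defective items, 29−5=24 good items.
Subtract the first batch: 26−16=10 defective items and 24−11=13 good items.

10 defective items and 13 good items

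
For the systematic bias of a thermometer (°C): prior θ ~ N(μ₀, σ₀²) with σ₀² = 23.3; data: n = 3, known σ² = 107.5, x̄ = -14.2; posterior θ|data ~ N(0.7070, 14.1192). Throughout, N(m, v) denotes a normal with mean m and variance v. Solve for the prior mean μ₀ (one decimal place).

The posterior mean is a precision-weighted average: μ_n = (τ₀μ₀ + τ_data·x̄)/(τ₀+τ_data), with τ₀=1/σ₀² and τ_data=n/σ².
Here τ₀ = 1/23.3 = 0.042918 and τ_data = 3/107.5 = 0.027907, so τ_n = 0.070825.
Rearranging for μ₀: μ₀ = (μ_n·τ_n − τ_data·x̄)/τ₀ = (0.7070·0.070825 − 0.027907·-14.2) / 0.042918 = 0.446353/0.042918 ≈ 10.4.

μ₀ = 10.4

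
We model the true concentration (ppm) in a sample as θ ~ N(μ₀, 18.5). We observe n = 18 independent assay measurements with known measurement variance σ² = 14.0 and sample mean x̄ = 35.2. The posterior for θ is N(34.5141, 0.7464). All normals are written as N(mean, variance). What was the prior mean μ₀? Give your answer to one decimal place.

μ₀ = 18.2

With known observation variance, the Normal–Normal posterior has precision τ_n = τ₀ + n/σ² and mean μ_n = (τ₀μ₀ + (n/σ²)x̄)/τ_n.
Here τ₀ = 1/18.5 = 0.054054 and τ_data = 18/14.0 = 1.285714, so τ_n = 1.339768.
Rearranging for μ₀: μ₀ = (μ_n·τ_n − τ_data·x̄)/τ₀ = (34.5141·1.339768 − 1.285714·35.2) / 0.054054 = 0.983754/0.054054 ≈ 18.2.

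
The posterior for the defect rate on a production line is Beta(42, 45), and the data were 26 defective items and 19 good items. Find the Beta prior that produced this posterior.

Beta(16, 26)

A Beta(a, b) prior with s successes and f failures in binomial data gives a Beta(a+s, b+f) posterior.
So a = 42 − 26 = 16 and b = 45 − 19 = 26.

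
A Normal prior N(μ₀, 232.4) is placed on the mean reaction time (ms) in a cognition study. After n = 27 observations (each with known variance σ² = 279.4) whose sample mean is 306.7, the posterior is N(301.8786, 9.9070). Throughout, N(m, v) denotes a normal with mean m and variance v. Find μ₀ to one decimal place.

With known observation variance, the Normal–Normal posterior has precision τ_n = τ₀ + n/σ² and mean μ_n = (τ₀μ₀ + (n/σ²)x̄)/τ_n.
Here τ₀ = 1/232.4 = 0.004303 and τ_data = 27/279.4 = 0.096636, so τ_n = 0.100939.
Rearranging for μ₀: μ₀ = (μ_n·τ_n − τ_data·x̄)/τ₀ = (301.8786·0.100939 − 0.096636·306.7) / 0.004303 = 0.833063/0.004303 ≈ 193.6.

μ₀ = 193.6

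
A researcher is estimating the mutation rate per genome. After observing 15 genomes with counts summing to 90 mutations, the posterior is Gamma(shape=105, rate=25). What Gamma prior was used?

Gamma(shape=15, rate=10)

A Gamma(α, β) prior (rate parametrization) on a Poisson rate with n observations summing to S gives posterior Gamma(α+S, β+n).
So α = 105 − 90 = 15 and β = 25 − 15 = 10.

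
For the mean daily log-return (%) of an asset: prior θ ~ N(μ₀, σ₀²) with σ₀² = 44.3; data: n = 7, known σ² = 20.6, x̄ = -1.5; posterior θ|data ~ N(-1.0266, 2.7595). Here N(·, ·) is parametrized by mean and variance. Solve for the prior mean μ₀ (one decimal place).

μ₀ = 6.1

With known observation variance, the Normal–Normal posterior has precision τ_n = τ₀ + n/σ² and mean μ_n = (τ₀μ₀ + (n/σ²)x̄)/τ_n.
Here τ₀ = 1/44.3 = 0.022573 and τ_data = 7/20.6 = 0.339806, so τ_n = 0.362379.
Rearranging for μ₀: μ₀ = (μ_n·τ_n − τ_data·x̄)/τ₀ = (-1.0266·0.362379 − 0.339806·-1.5) / 0.022573 = 0.137691/0.022573 ≈ 6.1.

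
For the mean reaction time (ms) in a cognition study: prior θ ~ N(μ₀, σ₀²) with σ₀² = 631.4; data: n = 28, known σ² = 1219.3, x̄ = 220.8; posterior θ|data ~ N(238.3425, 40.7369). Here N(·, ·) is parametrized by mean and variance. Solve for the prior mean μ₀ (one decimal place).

μ₀ = 492.7

With known observation variance, the Normal–Normal posterior has precision τ_n = τ₀ + n/σ² and mean μ_n = (τ₀μ₀ + (n/σ²)x̄)/τ_n.
Here τ₀ = 1/631.4 = 0.001584 and τ_data = 28/1219.3 = 0.022964, so τ_n = 0.024548.
Rearranging for μ₀: μ₀ = (μ_n·τ_n − τ_data·x̄)/τ₀ = (238.3425·0.024548 − 0.022964·220.8) / 0.001584 = 0.780380/0.001584 ≈ 492.7.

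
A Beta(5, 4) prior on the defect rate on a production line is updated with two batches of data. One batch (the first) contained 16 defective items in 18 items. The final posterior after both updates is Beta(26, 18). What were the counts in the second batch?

Because Beta–binomial updating is additive in the counts, the combined data contributed (α_post−α_prior, β_post−β_prior) successes and failures.
Total across both batches: 26−5=21 defective items, 18−4=14 good items.
Subtract the first batch: 21−16=5 defective items and 14−2=12 good items.

5 defective items and 12 good items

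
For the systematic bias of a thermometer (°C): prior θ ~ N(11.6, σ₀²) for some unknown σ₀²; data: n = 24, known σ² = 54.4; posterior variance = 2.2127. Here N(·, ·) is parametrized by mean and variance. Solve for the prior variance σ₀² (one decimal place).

Posterior precision equals prior precision plus data precision: 1/σ_n² = 1/σ₀² + n/σ².
So 1/σ₀² = 1/2.2127 − 24/54.4 = 0.451937 − 0.441176 = 0.010761.
Hence σ₀² = 1/0.010761 ≈ 92.9.

σ₀² = 92.9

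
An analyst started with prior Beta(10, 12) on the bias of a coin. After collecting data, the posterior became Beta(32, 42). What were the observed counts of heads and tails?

Beta is conjugate to the binomial likelihood: posterior = Beta(a+s, b+f).
So s = 32 − 10 = 22 and f = 42 − 12 = 30.

22 heads and 30 tails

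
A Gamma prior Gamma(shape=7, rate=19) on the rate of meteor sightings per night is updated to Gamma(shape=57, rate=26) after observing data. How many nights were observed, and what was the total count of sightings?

n = 7 nights with total 50 sightings

A Gamma(α, β) prior (rate parametrization) on a Poisson rate with n observations summing to S gives posterior Gamma(α+S, β+n).
Matching: Σxᵢ = 57 − 7 = 50 and n = 26 − 19 = 7.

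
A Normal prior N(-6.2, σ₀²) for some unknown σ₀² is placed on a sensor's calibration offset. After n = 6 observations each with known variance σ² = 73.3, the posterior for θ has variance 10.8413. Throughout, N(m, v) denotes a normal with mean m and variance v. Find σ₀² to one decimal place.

σ₀² = 96.3

Posterior precision equals prior precision plus data precision: 1/σ_n² = 1/σ₀² + n/σ².
So 1/σ₀² = 1/10.8413 − 6/73.3 = 0.092240 − 0.081855 = 0.010385.
Hence σ₀² = 1/0.010385 ≈ 96.3.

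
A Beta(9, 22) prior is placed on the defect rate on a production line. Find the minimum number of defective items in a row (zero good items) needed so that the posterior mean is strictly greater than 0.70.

k = 43

After k defective items and 0 good items the posterior is Beta(9+k, 22), with mean (9+k)/(9+22+k).
Set (9+k)/(31+k) > 0.70 and solve: k > (0.70·31 − 9)/(1 − 0.70) = 42.333.
The smallest integer exceeding 42.333 is 43.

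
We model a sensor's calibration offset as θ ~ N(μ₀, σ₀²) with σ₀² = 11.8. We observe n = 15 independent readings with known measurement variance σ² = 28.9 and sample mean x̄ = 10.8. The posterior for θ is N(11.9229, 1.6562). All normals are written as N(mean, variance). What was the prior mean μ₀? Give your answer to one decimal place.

The posterior mean is a precision-weighted average: μ_n = (τ₀μ₀ + τ_data·x̄)/(τ₀+τ_data), with τ₀=1/σ₀² and τ_data=n/σ².
Here τ₀ = 1/11.8 = 0.084746 and τ_data = 15/28.9 = 0.519031, so τ_n = 0.603777.
Rearranging for μ₀: μ₀ = (μ_n·τ_n − τ_data·x̄)/τ₀ = (11.9229·0.603777 − 0.519031·10.8) / 0.084746 = 1.593238/0.084746 ≈ 18.8.

μ₀ = 18.8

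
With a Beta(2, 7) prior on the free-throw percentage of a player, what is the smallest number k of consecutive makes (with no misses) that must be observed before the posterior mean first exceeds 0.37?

k = 3

After k makes and 0 misses the posterior is Beta(2+k, 7), with mean (2+k)/(2+7+k).
Set (2+k)/(9+k) > 0.37 and solve: k > (0.37·9 − 2)/(1 − 0.37) = 2.111.
The smallest integer exceeding 2.111 is 3.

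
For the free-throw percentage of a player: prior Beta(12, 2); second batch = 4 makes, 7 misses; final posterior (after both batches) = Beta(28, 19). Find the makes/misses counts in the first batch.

Sequential conjugate updates are equivalent to a single update on the pooled data, so total successes = posterior α − prior α and total failures = posterior β − prior β.
Total across both batches: 28−12=16 makes, 19−2=17 misses.
Subtract the second batch: 16−4=12 makes and 17−7=10 misses.

12 makes and 10 misses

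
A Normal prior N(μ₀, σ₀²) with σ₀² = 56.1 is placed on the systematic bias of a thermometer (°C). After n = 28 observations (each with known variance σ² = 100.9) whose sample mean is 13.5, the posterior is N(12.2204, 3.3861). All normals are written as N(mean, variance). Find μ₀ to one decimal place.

The posterior mean is a precision-weighted average: μ_n = (τ₀μ₀ + τ_data·x̄)/(τ₀+τ_data), with τ₀=1/σ₀² and τ_data=n/σ².
Here τ₀ = 1/56.1 = 0.017825 and τ_data = 28/100.9 = 0.277502, so τ_n = 0.295327.
Rearranging for μ₀: μ₀ = (μ_n·τ_n − τ_data·x̄)/τ₀ = (12.2204·0.295327 − 0.277502·13.5) / 0.017825 = -0.137263/0.017825 ≈ -7.7.

μ₀ = -7.7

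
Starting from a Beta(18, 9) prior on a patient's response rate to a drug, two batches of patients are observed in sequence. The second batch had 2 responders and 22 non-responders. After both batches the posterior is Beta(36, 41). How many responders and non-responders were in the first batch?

Sequential conjugate updates are equivalent to a single update on the pooled data, so total successes = posterior α − prior α and total failures = posterior β − prior β.
Total across both batches: 36−18=18 responders, 41−9=32 non-responders.
Subtract the second batch: 18−2=16 responders and 32−22=10 non-responders.

16 responders and 10 non-responders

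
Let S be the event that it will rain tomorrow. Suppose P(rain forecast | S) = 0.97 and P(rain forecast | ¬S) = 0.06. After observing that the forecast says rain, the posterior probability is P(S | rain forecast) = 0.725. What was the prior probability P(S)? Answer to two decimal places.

Bayes' rule in odds form gives O(S|E) = O(S)·[P(E|S)/P(E|¬S)], hence O(S) = O(S|E)/LR.
Posterior odds = 0.725/(1−0.725) = 2.6364. LR = 0.97/0.06 = 16.1667.
Prior odds = 2.6364/16.1667 = 0.1631, so P(S) = 0.1631/(1+0.1631) ≈ 0.14.

P(S) = 0.14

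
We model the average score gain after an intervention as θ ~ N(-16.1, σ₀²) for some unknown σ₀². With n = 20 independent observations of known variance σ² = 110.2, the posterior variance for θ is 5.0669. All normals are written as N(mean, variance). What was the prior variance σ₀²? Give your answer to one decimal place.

For the Normal–Normal model with known σ², precisions add: τ_n = τ₀ + n/σ².
So 1/σ₀² = 1/5.0669 − 20/110.2 = 0.197359 − 0.181488 = 0.015871.
Hence σ₀² = 1/0.015871 ≈ 63.0.

σ₀² = 63.0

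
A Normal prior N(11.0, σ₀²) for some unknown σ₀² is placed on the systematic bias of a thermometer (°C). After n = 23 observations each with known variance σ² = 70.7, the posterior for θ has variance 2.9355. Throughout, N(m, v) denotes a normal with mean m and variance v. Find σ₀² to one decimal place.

For the Normal–Normal model with known σ², precisions add: τ_n = τ₀ + n/σ².
So 1/σ₀² = 1/2.9355 − 23/70.7 = 0.340657 − 0.325318 = 0.015339.
Hence σ₀² = 1/0.015339 ≈ 65.2.

σ₀² = 65.2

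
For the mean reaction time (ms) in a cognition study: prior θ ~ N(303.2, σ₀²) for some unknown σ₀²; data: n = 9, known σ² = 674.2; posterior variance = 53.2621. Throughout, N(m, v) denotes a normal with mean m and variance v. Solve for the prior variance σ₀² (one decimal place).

Posterior precision equals prior precision plus data precision: 1/σ_n² = 1/σ₀² + n/σ².
So 1/σ₀² = 1/53.2621 − 9/674.2 = 0.018775 − 0.013349 = 0.005426.
Hence σ₀² = 1/0.005426 ≈ 184.3.

σ₀² = 184.3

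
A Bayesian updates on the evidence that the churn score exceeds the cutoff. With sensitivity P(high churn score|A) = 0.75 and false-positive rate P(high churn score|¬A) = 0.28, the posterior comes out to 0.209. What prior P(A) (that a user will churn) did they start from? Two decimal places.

In odds form, posterior odds = prior odds × likelihood ratio, so prior odds = posterior odds ÷ LR.
Posterior odds = 0.209/(1−0.209) = 0.2642. LR = 0.75/0.28 = 2.6786.
Prior odds = 0.2642/2.6786 = 0.0986, so P(A) = 0.0986/(1+0.0986) ≈ 0.09.

P(A) = 0.09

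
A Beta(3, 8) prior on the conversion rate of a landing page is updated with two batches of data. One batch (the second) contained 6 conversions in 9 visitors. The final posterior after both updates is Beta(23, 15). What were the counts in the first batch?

Sequential conjugate updates are equivalent to a single update on the pooled data, so total successes = posterior α − prior α and total failures = posterior β − prior β.
Total across both batches: 23−3=20 conversions, 15−8=7 bounces.
Subtract the second batch: 20−6=14 conversions and 7−3=4 bounces.

14 conversions and 4 bounces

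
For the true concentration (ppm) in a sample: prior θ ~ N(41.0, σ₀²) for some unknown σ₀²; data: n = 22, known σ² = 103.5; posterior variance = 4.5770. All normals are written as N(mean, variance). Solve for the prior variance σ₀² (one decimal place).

σ₀² = 168.8

For the Normal–Normal model with known σ², precisions add: τ_n = τ₀ + n/σ².
So 1/σ₀² = 1/4.5770 − 22/103.5 = 0.218484 − 0.212560 = 0.005924.
Hence σ₀² = 1/0.005924 ≈ 168.8.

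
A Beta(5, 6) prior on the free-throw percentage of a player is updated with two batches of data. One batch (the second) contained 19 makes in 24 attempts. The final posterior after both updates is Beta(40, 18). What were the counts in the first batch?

Sequential conjugate updates are equivalent to a single update on the pooled data, so total successes = posterior α − prior α and total failures = posterior β − prior β.
Total across both batches: 40−5=35 makes, 18−6=12 misses.
Subtract the second batch: 35−19=16 makes and 12−5=7 misses.

16 makes and 7 misses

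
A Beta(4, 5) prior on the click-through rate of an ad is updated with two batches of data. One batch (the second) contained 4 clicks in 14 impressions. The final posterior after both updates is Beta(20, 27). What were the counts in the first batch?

Sequential conjugate updates are equivalent to a single update on the pooled data, so total successes = posterior α − prior α and total failures = posterior β − prior β.
Total across both batches: 20−4=16 clicks, 27−5=22 non-clicks.
Subtract the second batch: 16−4=12 clicks and 22−10=12 non-clicks.

12 clicks and 12 non-clicks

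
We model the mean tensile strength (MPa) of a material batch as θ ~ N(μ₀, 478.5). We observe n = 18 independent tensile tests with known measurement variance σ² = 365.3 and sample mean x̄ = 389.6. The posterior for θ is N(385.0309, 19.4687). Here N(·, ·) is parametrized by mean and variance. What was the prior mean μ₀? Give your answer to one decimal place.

μ₀ = 277.3

With known observation variance, the Normal–Normal posterior has precision τ_n = τ₀ + n/σ² and mean μ_n = (τ₀μ₀ + (n/σ²)x̄)/τ_n.
Here τ₀ = 1/478.5 = 0.002090 and τ_data = 18/365.3 = 0.049275, so τ_n = 0.051365.
Rearranging for μ₀: μ₀ = (μ_n·τ_n − τ_data·x̄)/τ₀ = (385.0309·0.051365 − 0.049275·389.6) / 0.002090 = 0.579572/0.002090 ≈ 277.3.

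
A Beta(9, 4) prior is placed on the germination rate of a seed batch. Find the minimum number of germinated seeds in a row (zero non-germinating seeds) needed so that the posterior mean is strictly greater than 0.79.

After k germinated seeds and 0 non-germinating seeds the posterior is Beta(9+k, 4), with mean (9+k)/(9+4+k).
Set (9+k)/(13+k) > 0.79 and solve: k > (0.79·13 − 9)/(1 − 0.79) = 6.048.
The smallest integer exceeding 6.048 is 7, and checking k=7: (16)/(20) = 0.8000 > 0.79.

k = 7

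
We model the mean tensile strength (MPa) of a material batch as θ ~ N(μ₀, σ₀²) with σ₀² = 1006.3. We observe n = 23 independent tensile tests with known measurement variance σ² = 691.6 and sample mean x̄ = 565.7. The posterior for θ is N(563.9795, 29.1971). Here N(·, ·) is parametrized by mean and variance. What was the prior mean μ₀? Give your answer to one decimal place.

The posterior mean is a precision-weighted average: μ_n = (τ₀μ₀ + τ_data·x̄)/(τ₀+τ_data), with τ₀=1/σ₀² and τ_data=n/σ².
Here τ₀ = 1/1006.3 = 0.000994 and τ_data = 23/691.6 = 0.033256, so τ_n = 0.034250.
Rearranging for μ₀: μ₀ = (μ_n·τ_n − τ_data·x̄)/τ₀ = (563.9795·0.034250 − 0.033256·565.7) / 0.000994 = 0.503379/0.000994 ≈ 506.4.

μ₀ = 506.4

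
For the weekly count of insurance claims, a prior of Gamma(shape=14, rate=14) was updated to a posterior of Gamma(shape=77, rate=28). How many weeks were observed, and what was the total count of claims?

n = 14 weeks with total 63 claims

Gamma–Poisson conjugacy: posterior shape = α + Σxᵢ, posterior rate = β + n.
Matching: Σxᵢ = 77 − 14 = 63 and n = 28 − 14 = 14.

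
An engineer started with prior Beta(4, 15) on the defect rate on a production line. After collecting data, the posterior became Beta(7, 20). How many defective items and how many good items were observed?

A Beta(α, β) prior with s successes and f failures in binomial data gives a Beta(α+s, β+f) posterior.
Match parameters: s=7−4=3, f=20−15=5.

3 defective items and 5 good items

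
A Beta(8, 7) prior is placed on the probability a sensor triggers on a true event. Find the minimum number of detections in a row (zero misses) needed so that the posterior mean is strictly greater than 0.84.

k = 29

After k detections and 0 misses the posterior is Beta(8+k, 7), with mean (8+k)/(8+7+k).
Set (8+k)/(15+k) > 0.84 and solve: k > (0.84·15 − 8)/(1 − 0.84) = 28.750.
The smallest integer exceeding 28.750 is 29, and checking k=29: (37)/(44) = 0.8409 > 0.84.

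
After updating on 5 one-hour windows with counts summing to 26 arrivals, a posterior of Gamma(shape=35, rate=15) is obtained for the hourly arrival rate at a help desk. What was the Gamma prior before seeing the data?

Gamma(shape=9, rate=10)

Gamma–Poisson conjugacy: posterior shape = α + Σxᵢ, posterior rate = β + n.
So α = 35 − 26 = 9 and β = 15 − 5 = 10.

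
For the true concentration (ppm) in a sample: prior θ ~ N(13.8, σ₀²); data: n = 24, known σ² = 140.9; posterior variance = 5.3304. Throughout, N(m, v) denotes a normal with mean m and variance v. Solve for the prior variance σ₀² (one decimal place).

For the Normal–Normal model with known σ², precisions add: τ_n = τ₀ + n/σ².
So 1/σ₀² = 1/5.3304 − 24/140.9 = 0.187603 − 0.170334 = 0.017269.
Hence σ₀² = 1/0.017269 ≈ 57.9.

σ₀² = 57.9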